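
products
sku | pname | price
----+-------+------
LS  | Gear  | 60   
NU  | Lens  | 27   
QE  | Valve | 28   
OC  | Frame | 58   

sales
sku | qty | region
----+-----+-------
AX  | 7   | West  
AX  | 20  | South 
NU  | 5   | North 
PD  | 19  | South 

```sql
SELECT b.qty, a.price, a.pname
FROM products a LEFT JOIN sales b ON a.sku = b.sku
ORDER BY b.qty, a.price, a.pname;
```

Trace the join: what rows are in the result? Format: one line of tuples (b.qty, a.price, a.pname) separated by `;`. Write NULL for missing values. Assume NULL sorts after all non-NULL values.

(5, 27, Lens); (NULL, 28, Valve); (NULL, 58, Frame); (NULL, 60, Gear)

LEFT JOIN keeps every row from `products`; unmatched rows get NULL for `sales`'s columns.
Matching on a.sku = b.sku.
Matched pairs: 1; unmatched a rows kept: 3.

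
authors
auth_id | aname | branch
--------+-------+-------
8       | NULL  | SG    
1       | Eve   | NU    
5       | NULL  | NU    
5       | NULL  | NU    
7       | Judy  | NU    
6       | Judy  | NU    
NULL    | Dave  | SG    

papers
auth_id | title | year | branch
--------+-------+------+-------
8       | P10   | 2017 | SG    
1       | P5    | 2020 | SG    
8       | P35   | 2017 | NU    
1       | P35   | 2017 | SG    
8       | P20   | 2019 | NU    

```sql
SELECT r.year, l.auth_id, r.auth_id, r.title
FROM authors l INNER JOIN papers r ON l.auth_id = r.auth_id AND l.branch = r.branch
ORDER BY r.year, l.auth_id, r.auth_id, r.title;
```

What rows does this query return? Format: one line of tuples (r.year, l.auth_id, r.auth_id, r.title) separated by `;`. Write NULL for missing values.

INNER JOIN keeps only pairs where the ON condition holds.
Matching on l.auth_id = r.auth_id AND l.branch = r.branch. A NULL in a compared column never satisfies the condition.
- l[0] auth_id=8, branch=SG → 1 match(es) in r → 1 row(s).
- l[1] auth_id=1, branch=NU → no match; dropped.
- l[2] auth_id=5, branch=NU → no match; dropped.
- l[3] auth_id=5, branch=NU → no match; dropped.
- l[4] auth_id=7, branch=NU → no match; dropped.
- l[5] auth_id=6, branch=NU → no match; dropped.
- l[6] auth_id=NULL, branch=SG → no match; dropped.
After projecting and ordering:
r.year | l.auth_id | r.auth_id | r.title
2017 | 8 | 8 | P10

(2017, 8, 8, P10)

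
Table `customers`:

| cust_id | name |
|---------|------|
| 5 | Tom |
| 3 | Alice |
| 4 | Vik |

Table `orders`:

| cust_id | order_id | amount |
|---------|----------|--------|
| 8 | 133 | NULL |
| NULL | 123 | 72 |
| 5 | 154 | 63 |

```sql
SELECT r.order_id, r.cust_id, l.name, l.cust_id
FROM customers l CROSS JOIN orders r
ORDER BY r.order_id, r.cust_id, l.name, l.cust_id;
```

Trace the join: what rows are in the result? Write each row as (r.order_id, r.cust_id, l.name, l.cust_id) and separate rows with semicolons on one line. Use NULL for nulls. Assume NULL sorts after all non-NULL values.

CROSS JOIN pairs every row of `customers` with every row of `orders`: 3 × 3 = 9 rows.
After projecting and ordering:
r.order_id | r.cust_id | l.name | l.cust_id
123 | NULL | Alice | 3
123 | NULL | Tom | 5
123 | NULL | Vik | 4
133 | 8 | Alice | 3
133 | 8 | Tom | 5
133 | 8 | Vik | 4
154 | 5 | Alice | 3
154 | 5 | Tom | 5
154 | 5 | Vik | 4

(123, NULL, Alice, 3); (123, NULL, Tom, 5); (123, NULL, Vik, 4); (133, 8, Alice, 3); (133, 8, Tom, 5); (133, 8, Vik, 4); (154, 5, Alice, 3); (154, 5, Tom, 5); (154, 5, Vik, 4)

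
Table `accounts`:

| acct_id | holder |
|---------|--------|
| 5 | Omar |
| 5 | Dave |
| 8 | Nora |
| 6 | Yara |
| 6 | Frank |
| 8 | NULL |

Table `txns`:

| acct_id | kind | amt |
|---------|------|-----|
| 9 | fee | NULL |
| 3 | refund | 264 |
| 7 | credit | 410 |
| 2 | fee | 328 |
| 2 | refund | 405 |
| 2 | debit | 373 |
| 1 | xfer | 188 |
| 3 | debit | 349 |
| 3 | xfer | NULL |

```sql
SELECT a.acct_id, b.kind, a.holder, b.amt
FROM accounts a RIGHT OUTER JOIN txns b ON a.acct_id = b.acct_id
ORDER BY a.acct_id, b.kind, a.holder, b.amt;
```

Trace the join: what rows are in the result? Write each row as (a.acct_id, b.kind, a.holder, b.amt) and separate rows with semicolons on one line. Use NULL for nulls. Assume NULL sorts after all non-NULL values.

RIGHT JOIN keeps every row from `txns`; unmatched rows get NULL for `accounts`'s columns.
Matching on a.acct_id = b.acct_id.
Matched pairs: 0; unmatched b rows kept: 9.

(NULL, credit, NULL, 410); (NULL, debit, NULL, 349); (NULL, debit, NULL, 373); (NULL, fee, NULL, 328); (NULL, fee, NULL, NULL); (NULL, refund, NULL, 264); (NULL, refund, NULL, 405); (NULL, xfer, NULL, 188); (NULL, xfer, NULL, NULL)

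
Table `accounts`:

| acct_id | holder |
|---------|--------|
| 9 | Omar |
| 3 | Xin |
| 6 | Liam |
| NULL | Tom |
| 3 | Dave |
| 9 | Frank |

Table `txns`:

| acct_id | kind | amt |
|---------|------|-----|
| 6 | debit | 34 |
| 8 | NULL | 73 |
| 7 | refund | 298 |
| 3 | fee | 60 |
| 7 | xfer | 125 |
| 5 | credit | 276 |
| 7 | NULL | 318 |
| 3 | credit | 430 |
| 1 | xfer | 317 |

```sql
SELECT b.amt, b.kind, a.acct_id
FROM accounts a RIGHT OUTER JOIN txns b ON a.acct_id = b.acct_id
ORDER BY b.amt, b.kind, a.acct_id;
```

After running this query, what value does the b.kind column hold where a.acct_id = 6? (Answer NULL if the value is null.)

debit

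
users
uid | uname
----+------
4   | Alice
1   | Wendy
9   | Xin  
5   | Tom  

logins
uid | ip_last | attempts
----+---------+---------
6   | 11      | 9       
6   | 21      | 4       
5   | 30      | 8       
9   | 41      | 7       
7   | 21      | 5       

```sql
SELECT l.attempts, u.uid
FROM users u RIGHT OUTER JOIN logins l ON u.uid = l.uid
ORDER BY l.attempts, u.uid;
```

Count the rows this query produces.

5

RIGHT JOIN keeps every row from `logins`; unmatched rows get NULL for `users`'s columns.
Matching on u.uid = l.uid.
Matched pairs: 2; unmatched l rows kept: 3.
Total: 2 matched + 3 padded = 5 rows.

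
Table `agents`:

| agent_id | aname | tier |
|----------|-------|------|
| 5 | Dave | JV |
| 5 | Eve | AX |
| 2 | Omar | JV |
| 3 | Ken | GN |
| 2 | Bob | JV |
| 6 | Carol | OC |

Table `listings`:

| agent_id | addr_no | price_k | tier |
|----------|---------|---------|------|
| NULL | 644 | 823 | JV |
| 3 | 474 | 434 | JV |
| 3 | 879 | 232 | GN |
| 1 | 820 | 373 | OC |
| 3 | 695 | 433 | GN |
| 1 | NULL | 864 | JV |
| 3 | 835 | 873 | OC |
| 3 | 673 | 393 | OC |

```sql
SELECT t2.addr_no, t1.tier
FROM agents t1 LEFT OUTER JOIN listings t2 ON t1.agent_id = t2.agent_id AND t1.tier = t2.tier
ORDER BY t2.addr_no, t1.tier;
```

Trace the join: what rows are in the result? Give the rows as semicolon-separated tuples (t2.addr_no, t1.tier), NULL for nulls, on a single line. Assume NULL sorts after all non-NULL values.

(695, GN); (879, GN); (NULL, AX); (NULL, JV); (NULL, JV); (NULL, JV); (NULL, OC)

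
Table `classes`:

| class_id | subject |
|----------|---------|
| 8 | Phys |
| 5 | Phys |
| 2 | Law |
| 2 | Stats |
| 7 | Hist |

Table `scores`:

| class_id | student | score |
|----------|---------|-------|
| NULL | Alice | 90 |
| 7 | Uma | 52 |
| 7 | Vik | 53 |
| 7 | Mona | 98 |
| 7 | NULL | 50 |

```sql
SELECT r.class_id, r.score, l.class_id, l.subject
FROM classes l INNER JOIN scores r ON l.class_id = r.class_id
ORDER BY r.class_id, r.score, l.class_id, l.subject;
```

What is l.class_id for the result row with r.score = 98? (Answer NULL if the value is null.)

7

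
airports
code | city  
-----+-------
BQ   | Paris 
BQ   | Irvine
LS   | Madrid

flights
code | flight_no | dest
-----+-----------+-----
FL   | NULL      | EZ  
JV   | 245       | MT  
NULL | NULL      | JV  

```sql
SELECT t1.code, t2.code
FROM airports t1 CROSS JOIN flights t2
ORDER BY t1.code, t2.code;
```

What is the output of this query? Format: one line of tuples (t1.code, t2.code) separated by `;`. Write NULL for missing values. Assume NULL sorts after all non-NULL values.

CROSS JOIN pairs every row of `airports` with every row of `flights`: 3 × 3 = 9 rows.
After projecting and ordering:
t1.code | t2.code
BQ | FL
BQ | FL
BQ | JV
BQ | JV
BQ | NULL
BQ | NULL
LS | FL
LS | JV
LS | NULL

(BQ, FL); (BQ, FL); (BQ, JV); (BQ, JV); (BQ, NULL); (BQ, NULL); (LS, FL); (LS, JV); (LS, NULL)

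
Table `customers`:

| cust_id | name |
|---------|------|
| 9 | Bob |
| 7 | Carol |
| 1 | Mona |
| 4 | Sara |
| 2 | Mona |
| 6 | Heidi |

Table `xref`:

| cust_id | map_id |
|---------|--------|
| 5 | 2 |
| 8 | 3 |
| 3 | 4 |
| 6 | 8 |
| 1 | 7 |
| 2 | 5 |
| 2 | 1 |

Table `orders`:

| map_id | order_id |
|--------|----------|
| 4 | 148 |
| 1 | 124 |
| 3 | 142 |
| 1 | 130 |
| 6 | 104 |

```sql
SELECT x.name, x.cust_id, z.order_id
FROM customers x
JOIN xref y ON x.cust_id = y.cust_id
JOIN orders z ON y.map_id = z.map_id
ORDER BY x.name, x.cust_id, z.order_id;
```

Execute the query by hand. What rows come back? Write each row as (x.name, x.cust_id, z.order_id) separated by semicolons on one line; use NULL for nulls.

(Mona, 2, 124); (Mona, 2, 130)

Evaluate left to right. First `customers x INNER JOIN xref y` on cust_id: 4 row(s).
Then INNER JOIN `orders z` on map_id: keep only rows whose y.map_id appears in z.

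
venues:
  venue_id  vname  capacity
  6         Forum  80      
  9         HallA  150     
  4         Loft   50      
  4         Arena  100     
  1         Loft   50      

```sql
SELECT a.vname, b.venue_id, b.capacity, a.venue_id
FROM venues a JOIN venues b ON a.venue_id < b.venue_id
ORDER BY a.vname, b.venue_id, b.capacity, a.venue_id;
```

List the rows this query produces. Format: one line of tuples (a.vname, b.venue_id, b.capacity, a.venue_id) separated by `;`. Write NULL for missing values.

(Arena, 6, 80, 4); (Arena, 9, 150, 4); (Forum, 9, 150, 6); (Loft, 4, 50, 1); (Loft, 4, 100, 1); (Loft, 6, 80, 1); (Loft, 6, 80, 4); (Loft, 9, 150, 1); (Loft, 9, 150, 4)

INNER JOIN keeps only pairs where the ON condition holds.
Matching on a.venue_id < b.venue_id.
- a (venue_id=6) pairs with 1 row(s) of b.
- a (venue_id=9) has no partner → excluded.
- a (venue_id=4) pairs with 2 row(s) of b.
- a (venue_id=4) pairs with 2 row(s) of b.
- a (venue_id=1) pairs with 4 row(s) of b.
After projecting and ordering:
a.vname | b.venue_id | b.capacity | a.venue_id
Arena | 6 | 80 | 4
Arena | 9 | 150 | 4
Forum | 9 | 150 | 6
Loft | 4 | 50 | 1
Loft | 4 | 100 | 1
Loft | 6 | 80 | 1
Loft | 6 | 80 | 4
Loft | 9 | 150 | 1
Loft | 9 | 150 | 4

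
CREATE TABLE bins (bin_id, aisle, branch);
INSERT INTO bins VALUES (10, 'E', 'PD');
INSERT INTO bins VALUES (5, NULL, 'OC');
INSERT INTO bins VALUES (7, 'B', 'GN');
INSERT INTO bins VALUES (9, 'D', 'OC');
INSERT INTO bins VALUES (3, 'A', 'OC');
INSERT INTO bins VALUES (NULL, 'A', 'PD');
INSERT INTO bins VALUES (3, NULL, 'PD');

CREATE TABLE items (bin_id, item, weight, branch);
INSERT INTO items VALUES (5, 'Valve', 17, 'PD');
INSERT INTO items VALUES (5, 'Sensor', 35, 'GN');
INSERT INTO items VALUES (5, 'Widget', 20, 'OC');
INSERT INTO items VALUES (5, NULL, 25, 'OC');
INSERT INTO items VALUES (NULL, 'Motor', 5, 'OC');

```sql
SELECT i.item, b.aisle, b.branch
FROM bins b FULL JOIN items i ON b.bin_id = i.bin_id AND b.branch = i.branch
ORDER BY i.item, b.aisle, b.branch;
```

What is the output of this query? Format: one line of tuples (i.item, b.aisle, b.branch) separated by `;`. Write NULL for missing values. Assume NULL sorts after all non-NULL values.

FULL OUTER JOIN keeps every row from both sides; unmatched rows get NULL for the other side's columns.
Matching on b.bin_id = i.bin_id AND b.branch = i.branch. A NULL in a compared column never satisfies the condition.
- b row (bin_id=10, branch=PD): no match → kept, i columns NULL.
- b row (bin_id=5, branch=OC): matches 2 i row(s) → 2 output row(s).
- b row (bin_id=7, branch=GN): no match → kept, i columns NULL.
- b row (bin_id=9, branch=OC): no match → kept, i columns NULL.
- b row (bin_id=3, branch=OC): no match → kept, i columns NULL.
- b row (bin_id=NULL, branch=PD): no match → kept, i columns NULL.
- b row (bin_id=3, branch=PD): no match → kept, i columns NULL.
- plus 3 unmatched i row(s), each kept with NULL b columns.

(Motor, NULL, NULL); (Sensor, NULL, NULL); (Valve, NULL, NULL); (Widget, NULL, OC); (NULL, A, OC); (NULL, A, PD); (NULL, B, GN); (NULL, D, OC); (NULL, E, PD); (NULL, NULL, OC); (NULL, NULL, PD)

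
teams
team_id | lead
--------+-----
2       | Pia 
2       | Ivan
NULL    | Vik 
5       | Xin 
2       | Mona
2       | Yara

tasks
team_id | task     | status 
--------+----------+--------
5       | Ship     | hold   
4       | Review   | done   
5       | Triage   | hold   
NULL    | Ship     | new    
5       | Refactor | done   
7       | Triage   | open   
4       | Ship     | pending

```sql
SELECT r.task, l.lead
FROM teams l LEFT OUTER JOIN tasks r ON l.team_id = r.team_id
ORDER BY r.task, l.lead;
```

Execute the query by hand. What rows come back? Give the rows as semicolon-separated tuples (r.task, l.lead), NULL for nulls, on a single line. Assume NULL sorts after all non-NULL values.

(Refactor, Xin); (Ship, Xin); (Triage, Xin); (NULL, Ivan); (NULL, Mona); (NULL, Pia); (NULL, Vik); (NULL, Yara)

LEFT JOIN keeps every row from `teams`; unmatched rows get NULL for `tasks`'s columns.
Matching on l.team_id = r.team_id. A NULL in a compared column never satisfies the condition.
Matched pairs: 3; unmatched l rows kept: 5.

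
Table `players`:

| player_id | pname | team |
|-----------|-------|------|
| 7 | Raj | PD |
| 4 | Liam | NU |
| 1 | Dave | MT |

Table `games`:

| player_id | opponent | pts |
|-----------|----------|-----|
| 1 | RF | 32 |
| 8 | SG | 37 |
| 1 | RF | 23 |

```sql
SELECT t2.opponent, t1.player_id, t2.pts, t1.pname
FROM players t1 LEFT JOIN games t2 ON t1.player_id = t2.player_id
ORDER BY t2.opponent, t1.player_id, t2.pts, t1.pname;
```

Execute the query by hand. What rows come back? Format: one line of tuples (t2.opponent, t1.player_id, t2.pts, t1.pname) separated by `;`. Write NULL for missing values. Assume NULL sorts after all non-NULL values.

(RF, 1, 23, Dave); (RF, 1, 32, Dave); (NULL, 4, NULL, Liam); (NULL, 7, NULL, Raj)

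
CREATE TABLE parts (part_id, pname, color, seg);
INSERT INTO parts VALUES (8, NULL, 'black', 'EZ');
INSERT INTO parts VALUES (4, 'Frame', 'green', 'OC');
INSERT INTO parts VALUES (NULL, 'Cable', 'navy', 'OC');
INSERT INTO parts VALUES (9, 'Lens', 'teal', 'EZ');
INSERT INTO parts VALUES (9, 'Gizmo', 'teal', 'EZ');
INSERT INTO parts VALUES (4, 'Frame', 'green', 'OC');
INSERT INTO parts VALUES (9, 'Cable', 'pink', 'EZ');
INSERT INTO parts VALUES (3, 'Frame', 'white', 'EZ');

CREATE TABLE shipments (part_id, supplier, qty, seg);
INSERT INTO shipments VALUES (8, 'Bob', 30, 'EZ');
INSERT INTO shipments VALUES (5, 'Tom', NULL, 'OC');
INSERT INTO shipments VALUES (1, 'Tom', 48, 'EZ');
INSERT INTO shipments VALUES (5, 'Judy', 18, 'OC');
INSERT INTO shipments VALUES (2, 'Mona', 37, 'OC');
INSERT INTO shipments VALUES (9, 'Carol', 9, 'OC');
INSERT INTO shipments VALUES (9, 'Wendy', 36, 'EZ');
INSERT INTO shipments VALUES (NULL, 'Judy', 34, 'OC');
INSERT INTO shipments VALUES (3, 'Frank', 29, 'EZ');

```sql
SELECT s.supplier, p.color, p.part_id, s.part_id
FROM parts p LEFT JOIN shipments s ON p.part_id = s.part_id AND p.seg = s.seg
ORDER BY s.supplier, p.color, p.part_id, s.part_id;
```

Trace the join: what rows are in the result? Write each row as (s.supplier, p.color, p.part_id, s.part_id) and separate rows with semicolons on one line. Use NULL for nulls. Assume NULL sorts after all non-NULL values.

LEFT JOIN keeps every row from `parts`; unmatched rows get NULL for `shipments`'s columns.
Matching on p.part_id = s.part_id AND p.seg = s.seg. A NULL in a compared column never satisfies the condition.
- p (part_id=8, seg=EZ) pairs with 1 row(s) of s.
- p (part_id=4, seg=OC) has no partner → padded with NULL.
- p (part_id=NULL, seg=OC) has no partner → padded with NULL.
- p (part_id=9, seg=EZ) pairs with 1 row(s) of s.
- p (part_id=9, seg=EZ) pairs with 1 row(s) of s.
- p (part_id=4, seg=OC) has no partner → padded with NULL.
- p (part_id=9, seg=EZ) pairs with 1 row(s) of s.
- p (part_id=3, seg=EZ) pairs with 1 row(s) of s.
After projecting and ordering:
s.supplier | p.color | p.part_id | s.part_id
Bob | black | 8 | 8
Frank | white | 3 | 3
Wendy | pink | 9 | 9
Wendy | teal | 9 | 9
Wendy | teal | 9 | 9
NULL | green | 4 | NULL
NULL | green | 4 | NULL
NULL | navy | NULL | NULL

(Bob, black, 8, 8); (Frank, white, 3, 3); (Wendy, pink, 9, 9); (Wendy, teal, 9, 9); (Wendy, teal, 9, 9); (NULL, green, 4, NULL); (NULL, green, 4, NULL); (NULL, navy, NULL, NULL)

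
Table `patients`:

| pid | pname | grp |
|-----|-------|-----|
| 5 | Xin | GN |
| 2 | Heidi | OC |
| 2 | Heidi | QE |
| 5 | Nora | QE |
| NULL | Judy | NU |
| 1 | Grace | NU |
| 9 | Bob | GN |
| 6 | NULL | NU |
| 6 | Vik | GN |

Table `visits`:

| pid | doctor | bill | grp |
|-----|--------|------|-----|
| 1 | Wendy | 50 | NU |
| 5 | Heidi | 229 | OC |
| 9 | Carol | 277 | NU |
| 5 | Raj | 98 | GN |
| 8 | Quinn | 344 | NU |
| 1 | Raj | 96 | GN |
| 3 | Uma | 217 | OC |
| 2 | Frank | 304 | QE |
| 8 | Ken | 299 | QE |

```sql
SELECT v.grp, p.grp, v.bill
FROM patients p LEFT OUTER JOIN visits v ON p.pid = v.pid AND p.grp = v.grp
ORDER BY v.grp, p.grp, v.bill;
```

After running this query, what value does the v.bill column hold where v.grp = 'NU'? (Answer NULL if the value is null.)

50

LEFT JOIN keeps every row from `patients`; unmatched rows get NULL for `visits`'s columns.
Matching on p.pid = v.pid AND p.grp = v.grp. A NULL in a compared column never satisfies the condition.
- p[0] pid=5, grp=GN → 1 match(es) in v → 1 row(s).
- p[1] pid=2, grp=OC → no match; kept with NULLs on the v side.
- p[2] pid=2, grp=QE → 1 match(es) in v → 1 row(s).
- p[3] pid=5, grp=QE → no match; kept with NULLs on the v side.
- p[4] pid=NULL, grp=NU → no match; kept with NULLs on the v side.
- p[5] pid=1, grp=NU → 1 match(es) in v → 1 row(s).
- p[6] pid=9, grp=GN → no match; kept with NULLs on the v side.
- p[7] pid=6, grp=NU → no match; kept with NULLs on the v side.
- p[8] pid=6, grp=GN → no match; kept with NULLs on the v side.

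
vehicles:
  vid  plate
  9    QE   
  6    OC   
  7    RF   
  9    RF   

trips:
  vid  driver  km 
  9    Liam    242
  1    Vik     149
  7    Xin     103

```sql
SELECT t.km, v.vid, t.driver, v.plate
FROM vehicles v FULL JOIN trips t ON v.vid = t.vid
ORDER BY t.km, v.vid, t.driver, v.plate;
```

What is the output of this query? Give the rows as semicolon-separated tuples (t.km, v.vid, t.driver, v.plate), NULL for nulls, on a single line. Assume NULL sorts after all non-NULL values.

FULL OUTER JOIN keeps every row from both sides; unmatched rows get NULL for the other side's columns.
Matching on v.vid = t.vid.
- v[0] vid=9 → 1 match(es) in t → 1 row(s).
- v[1] vid=6 → no match; kept with NULLs on the t side.
- v[2] vid=7 → 1 match(es) in t → 1 row(s).
- v[3] vid=9 → 1 match(es) in t → 1 row(s).
- 1 row(s) from t found no v partner → padded with NULL.
After projecting and ordering:
t.km | v.vid | t.driver | v.plate
103 | 7 | Xin | RF
149 | NULL | Vik | NULL
242 | 9 | Liam | QE
242 | 9 | Liam | RF
NULL | 6 | NULL | OC

(103, 7, Xin, RF); (149, NULL, Vik, NULL); (242, 9, Liam, QE); (242, 9, Liam, RF); (NULL, 6, NULL, OC)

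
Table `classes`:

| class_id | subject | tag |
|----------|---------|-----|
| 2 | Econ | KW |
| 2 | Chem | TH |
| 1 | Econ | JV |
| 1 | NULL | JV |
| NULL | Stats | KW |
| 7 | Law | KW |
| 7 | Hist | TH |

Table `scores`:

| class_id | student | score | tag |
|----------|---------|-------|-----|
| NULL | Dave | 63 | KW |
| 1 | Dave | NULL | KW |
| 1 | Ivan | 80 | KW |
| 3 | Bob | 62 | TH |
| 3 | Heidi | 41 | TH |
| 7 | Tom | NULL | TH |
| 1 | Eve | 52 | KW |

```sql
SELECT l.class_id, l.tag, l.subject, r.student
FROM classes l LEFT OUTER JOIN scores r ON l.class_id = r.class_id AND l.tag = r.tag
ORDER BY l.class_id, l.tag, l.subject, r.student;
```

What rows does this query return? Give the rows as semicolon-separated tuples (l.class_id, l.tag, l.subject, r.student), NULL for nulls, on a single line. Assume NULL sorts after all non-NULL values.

(1, JV, Econ, NULL); (1, JV, NULL, NULL); (2, KW, Econ, NULL); (2, TH, Chem, NULL); (7, KW, Law, NULL); (7, TH, Hist, Tom); (NULL, KW, Stats, NULL)

LEFT JOIN keeps every row from `classes`; unmatched rows get NULL for `scores`'s columns.
Matching on l.class_id = r.class_id AND l.tag = r.tag. A NULL in a compared column never satisfies the condition.
- class_id=2, tag=KW: no r row matches, row kept with r columns NULL.
- class_id=2, tag=TH: no r row matches, row kept with r columns NULL.
- class_id=1, tag=JV: no r row matches, row kept with r columns NULL.
- class_id=1, tag=JV: no r row matches, row kept with r columns NULL.
- class_id=NULL, tag=KW: no r row matches, row kept with r columns NULL.
- class_id=7, tag=KW: no r row matches, row kept with r columns NULL.
- class_id=7, tag=TH: 1 matching r row(s), so 1 row(s) emitted.
After projecting and ordering:
l.class_id | l.tag | l.subject | r.student
1 | JV | Econ | NULL
1 | JV | NULL | NULL
2 | KW | Econ | NULL
2 | TH | Chem | NULL
7 | KW | Law | NULL
7 | TH | Hist | Tom
NULL | KW | Stats | NULL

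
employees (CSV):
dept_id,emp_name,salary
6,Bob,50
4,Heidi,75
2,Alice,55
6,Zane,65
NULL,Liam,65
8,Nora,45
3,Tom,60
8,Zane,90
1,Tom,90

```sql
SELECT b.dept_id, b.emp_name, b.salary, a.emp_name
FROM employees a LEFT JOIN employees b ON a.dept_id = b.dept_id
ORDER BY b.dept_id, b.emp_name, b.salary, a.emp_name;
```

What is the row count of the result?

LEFT JOIN keeps every row from `employees a`; unmatched rows get NULL for `employees b`'s columns.
Matching on a.dept_id = b.dept_id. A NULL in a compared column never satisfies the condition.
- dept_id=6: 2 matching b row(s), so 2 row(s) emitted.
- dept_id=4: 1 matching b row(s), so 1 row(s) emitted.
- dept_id=2: 1 matching b row(s), so 1 row(s) emitted.
- dept_id=6: 2 matching b row(s), so 2 row(s) emitted.
- dept_id=NULL: no b row matches, row kept with b columns NULL.
- dept_id=8: 2 matching b row(s), so 2 row(s) emitted.
- dept_id=3: 1 matching b row(s), so 1 row(s) emitted.
- dept_id=8: 2 matching b row(s), so 2 row(s) emitted.
- dept_id=1: 1 matching b row(s), so 1 row(s) emitted.
Total: 12 matched + 1 padded = 13 rows.

13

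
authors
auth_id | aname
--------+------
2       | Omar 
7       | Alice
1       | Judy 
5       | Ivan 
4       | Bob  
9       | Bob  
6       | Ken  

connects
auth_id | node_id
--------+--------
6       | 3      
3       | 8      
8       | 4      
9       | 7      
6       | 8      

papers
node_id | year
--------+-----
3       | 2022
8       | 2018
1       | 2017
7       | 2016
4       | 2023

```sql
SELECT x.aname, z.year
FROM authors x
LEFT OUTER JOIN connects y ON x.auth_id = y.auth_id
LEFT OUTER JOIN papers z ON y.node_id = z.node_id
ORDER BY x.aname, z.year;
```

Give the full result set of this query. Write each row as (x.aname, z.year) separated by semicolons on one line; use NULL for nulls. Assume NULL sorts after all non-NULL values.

Step 1 — x LEFT JOIN y on auth_id → 8 row(s).
Then LEFT JOIN `papers z` on node_id: each of those 8 rows is kept; rows whose y.node_id has no match in z get NULL for z's columns.

(Alice, NULL); (Bob, 2016); (Bob, NULL); (Ivan, NULL); (Judy, NULL); (Ken, 2018); (Ken, 2022); (Omar, NULL)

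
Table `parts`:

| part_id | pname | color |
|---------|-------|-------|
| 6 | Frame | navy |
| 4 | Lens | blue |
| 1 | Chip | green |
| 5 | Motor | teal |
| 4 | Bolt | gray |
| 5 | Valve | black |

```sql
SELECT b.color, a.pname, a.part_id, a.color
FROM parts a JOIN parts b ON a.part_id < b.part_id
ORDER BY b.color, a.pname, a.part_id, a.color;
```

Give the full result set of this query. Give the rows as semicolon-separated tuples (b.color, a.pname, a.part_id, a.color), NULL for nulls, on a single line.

(black, Bolt, 4, gray); (black, Chip, 1, green); (black, Lens, 4, blue); (blue, Chip, 1, green); (gray, Chip, 1, green); (navy, Bolt, 4, gray); (navy, Chip, 1, green); (navy, Lens, 4, blue); (navy, Motor, 5, teal); (navy, Valve, 5, black); (teal, Bolt, 4, gray); (teal, Chip, 1, green); (teal, Lens, 4, blue)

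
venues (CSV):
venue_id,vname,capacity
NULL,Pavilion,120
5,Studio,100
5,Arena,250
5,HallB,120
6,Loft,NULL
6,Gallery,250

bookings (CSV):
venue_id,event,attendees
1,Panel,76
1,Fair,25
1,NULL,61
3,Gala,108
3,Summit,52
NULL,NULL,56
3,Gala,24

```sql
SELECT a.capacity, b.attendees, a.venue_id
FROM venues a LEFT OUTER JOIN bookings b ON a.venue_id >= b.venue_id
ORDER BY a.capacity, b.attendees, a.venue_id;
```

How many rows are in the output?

LEFT JOIN keeps every row from `venues`; unmatched rows get NULL for `bookings`'s columns.
Matching on a.venue_id >= b.venue_id. A NULL in a compared column never satisfies the condition.
Matched pairs: 30; unmatched a rows kept: 1.
Total: 30 matched + 1 padded = 31 rows.

31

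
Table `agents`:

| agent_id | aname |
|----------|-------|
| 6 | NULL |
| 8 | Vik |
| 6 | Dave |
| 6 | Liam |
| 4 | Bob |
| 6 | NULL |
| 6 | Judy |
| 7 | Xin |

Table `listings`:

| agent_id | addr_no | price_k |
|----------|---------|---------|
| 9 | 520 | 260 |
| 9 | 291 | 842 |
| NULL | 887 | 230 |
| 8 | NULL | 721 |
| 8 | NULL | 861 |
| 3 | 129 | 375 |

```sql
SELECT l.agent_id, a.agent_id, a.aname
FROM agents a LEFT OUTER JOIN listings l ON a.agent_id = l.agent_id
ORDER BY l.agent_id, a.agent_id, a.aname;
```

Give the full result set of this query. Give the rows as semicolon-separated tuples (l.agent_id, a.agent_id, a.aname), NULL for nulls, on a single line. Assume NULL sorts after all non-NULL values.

(8, 8, Vik); (8, 8, Vik); (NULL, 4, Bob); (NULL, 6, Dave); (NULL, 6, Judy); (NULL, 6, Liam); (NULL, 6, NULL); (NULL, 6, NULL); (NULL, 7, Xin)

LEFT JOIN keeps every row from `agents`; unmatched rows get NULL for `listings`'s columns.
Matching on a.agent_id = l.agent_id. A NULL in a compared column never satisfies the condition.
- a row (agent_id=6): no match → kept, l columns NULL.
- a row (agent_id=8): matches 2 l row(s) → 2 output row(s).
- a row (agent_id=6): no match → kept, l columns NULL.
- a row (agent_id=6): no match → kept, l columns NULL.
- a row (agent_id=4): no match → kept, l columns NULL.
- a row (agent_id=6): no match → kept, l columns NULL.
- a row (agent_id=6): no match → kept, l columns NULL.
- a row (agent_id=7): no match → kept, l columns NULL.
After projecting and ordering:
l.agent_id | a.agent_id | a.aname
8 | 8 | Vik
8 | 8 | Vik
NULL | 4 | Bob
NULL | 6 | Dave
NULL | 6 | Judy
NULL | 6 | Liam
NULL | 6 | NULL
NULL | 6 | NULL
NULL | 7 | Xin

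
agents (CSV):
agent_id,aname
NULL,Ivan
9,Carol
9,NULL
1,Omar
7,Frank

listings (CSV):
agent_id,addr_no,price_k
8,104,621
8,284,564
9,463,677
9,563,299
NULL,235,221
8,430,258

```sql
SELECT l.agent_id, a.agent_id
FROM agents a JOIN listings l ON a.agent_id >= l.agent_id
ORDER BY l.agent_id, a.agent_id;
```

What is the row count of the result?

10

INNER JOIN keeps only pairs where the ON condition holds.
Matching on a.agent_id >= l.agent_id. A NULL in a compared column never satisfies the condition.
- agent_id=NULL: no matching l row, dropped.
- agent_id=9: 5 matching l row(s), so 5 row(s) emitted.
- agent_id=9: 5 matching l row(s), so 5 row(s) emitted.
- agent_id=1: no matching l row, dropped.
- agent_id=7: no matching l row, dropped.
Total: 10 rows.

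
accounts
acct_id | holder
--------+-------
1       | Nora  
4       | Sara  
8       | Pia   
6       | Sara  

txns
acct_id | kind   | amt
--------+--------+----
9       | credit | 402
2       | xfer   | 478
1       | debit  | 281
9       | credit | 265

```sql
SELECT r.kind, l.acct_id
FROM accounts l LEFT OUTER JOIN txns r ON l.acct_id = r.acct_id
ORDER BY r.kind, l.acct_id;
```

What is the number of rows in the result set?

LEFT JOIN keeps every row from `accounts`; unmatched rows get NULL for `txns`'s columns.
Matching on l.acct_id = r.acct_id.
- l (acct_id=1) pairs with 1 row(s) of r.
- l (acct_id=4) has no partner → padded with NULL.
- l (acct_id=8) has no partner → padded with NULL.
- l (acct_id=6) has no partner → padded with NULL.
Total: 1 matched + 3 padded = 4 rows.

4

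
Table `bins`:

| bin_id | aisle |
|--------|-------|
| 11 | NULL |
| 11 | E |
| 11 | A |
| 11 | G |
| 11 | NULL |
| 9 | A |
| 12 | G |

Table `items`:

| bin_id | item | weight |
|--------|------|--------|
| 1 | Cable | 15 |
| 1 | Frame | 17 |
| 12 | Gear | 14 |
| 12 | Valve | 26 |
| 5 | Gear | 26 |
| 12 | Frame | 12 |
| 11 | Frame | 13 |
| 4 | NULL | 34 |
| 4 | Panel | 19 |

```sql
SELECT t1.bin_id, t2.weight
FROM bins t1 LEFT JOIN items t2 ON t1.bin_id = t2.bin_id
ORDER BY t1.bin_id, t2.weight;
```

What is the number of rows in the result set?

LEFT JOIN keeps every row from `bins`; unmatched rows get NULL for `items`'s columns.
Matching on t1.bin_id = t2.bin_id.
Matched pairs: 8; unmatched t1 rows kept: 1.
Total: 8 matched + 1 padded = 9 rows.

9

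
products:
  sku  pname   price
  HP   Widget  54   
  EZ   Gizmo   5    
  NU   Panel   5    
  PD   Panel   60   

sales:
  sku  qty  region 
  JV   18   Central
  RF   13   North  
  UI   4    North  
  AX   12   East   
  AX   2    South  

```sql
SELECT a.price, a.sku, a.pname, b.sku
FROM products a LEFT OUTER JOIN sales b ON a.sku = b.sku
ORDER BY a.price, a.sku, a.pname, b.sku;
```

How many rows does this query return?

LEFT JOIN keeps every row from `products`; unmatched rows get NULL for `sales`'s columns.
Matching on a.sku = b.sku.
- a row (sku=HP): no match → kept, b columns NULL.
- a row (sku=EZ): no match → kept, b columns NULL.
- a row (sku=NU): no match → kept, b columns NULL.
- a row (sku=PD): no match → kept, b columns NULL.
Total: 0 matched + 4 padded = 4 rows.

4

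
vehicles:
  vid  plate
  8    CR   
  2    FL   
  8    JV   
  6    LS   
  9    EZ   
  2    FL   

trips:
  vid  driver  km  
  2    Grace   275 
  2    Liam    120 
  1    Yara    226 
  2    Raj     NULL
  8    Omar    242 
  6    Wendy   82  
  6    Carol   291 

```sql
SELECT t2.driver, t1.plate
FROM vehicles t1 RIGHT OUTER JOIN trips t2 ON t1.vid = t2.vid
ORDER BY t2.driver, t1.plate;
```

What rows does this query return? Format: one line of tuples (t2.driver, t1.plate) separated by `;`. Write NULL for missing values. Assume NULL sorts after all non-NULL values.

(Carol, LS); (Grace, FL); (Grace, FL); (Liam, FL); (Liam, FL); (Omar, CR); (Omar, JV); (Raj, FL); (Raj, FL); (Wendy, LS); (Yara, NULL)

RIGHT JOIN keeps every row from `trips`; unmatched rows get NULL for `vehicles`'s columns.
Matching on t1.vid = t2.vid.
- t1 (vid=8) pairs with 1 row(s) of t2.
- t1 (vid=2) pairs with 3 row(s) of t2.
- t1 (vid=8) pairs with 1 row(s) of t2.
- t1 (vid=6) pairs with 2 row(s) of t2.
- t1 (vid=9) has no partner in t2.
- t1 (vid=2) pairs with 3 row(s) of t2.
- plus 1 unmatched t2 row(s), each kept with NULL t1 columns.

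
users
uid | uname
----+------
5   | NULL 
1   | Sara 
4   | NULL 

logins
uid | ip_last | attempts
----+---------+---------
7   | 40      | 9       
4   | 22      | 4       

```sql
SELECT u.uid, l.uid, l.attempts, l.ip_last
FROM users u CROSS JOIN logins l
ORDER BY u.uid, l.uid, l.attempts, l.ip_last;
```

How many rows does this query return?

6

CROSS JOIN pairs every row of `users` with every row of `logins`: 3 × 2 = 6 rows.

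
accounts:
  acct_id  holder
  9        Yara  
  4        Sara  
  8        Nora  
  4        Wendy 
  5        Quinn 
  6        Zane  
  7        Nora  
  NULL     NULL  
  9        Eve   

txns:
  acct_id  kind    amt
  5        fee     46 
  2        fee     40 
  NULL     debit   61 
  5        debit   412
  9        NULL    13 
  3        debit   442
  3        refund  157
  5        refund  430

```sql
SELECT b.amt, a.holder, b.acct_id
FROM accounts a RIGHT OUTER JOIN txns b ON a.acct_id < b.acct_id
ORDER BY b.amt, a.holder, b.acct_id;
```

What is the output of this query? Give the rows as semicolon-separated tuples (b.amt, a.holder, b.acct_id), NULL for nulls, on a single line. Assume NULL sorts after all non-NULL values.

(13, Nora, 9); (13, Nora, 9); (13, Quinn, 9); (13, Sara, 9); (13, Wendy, 9); (13, Zane, 9); (40, NULL, 2); (46, Sara, 5); (46, Wendy, 5); (61, NULL, NULL); (157, NULL, 3); (412, Sara, 5); (412, Wendy, 5); (430, Sara, 5); (430, Wendy, 5); (442, NULL, 3)

RIGHT JOIN keeps every row from `txns`; unmatched rows get NULL for `accounts`'s columns.
Matching on a.acct_id < b.acct_id. A NULL in a compared column never satisfies the condition.
- acct_id=9: no matching b row.
- acct_id=4: 4 matching b row(s), so 4 row(s) emitted.
- acct_id=8: 1 matching b row(s), so 1 row(s) emitted.
- acct_id=4: 4 matching b row(s), so 4 row(s) emitted.
- acct_id=5: 1 matching b row(s), so 1 row(s) emitted.
- acct_id=6: 1 matching b row(s), so 1 row(s) emitted.
- acct_id=7: 1 matching b row(s), so 1 row(s) emitted.
- acct_id=NULL: no matching b row.
- acct_id=9: no matching b row.
- 4 b row(s) had no a match → kept, a columns NULL.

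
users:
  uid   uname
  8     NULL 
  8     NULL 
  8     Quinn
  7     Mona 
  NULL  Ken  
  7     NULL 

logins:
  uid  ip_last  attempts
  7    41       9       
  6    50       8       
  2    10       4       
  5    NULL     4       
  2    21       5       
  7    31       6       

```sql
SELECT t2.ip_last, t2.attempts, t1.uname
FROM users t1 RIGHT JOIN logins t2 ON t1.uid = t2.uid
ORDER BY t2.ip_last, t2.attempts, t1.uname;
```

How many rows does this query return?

RIGHT JOIN keeps every row from `logins`; unmatched rows get NULL for `users`'s columns.
Matching on t1.uid = t2.uid. A NULL in a compared column never satisfies the condition.
- t1[0] uid=8 → no match.
- t1[1] uid=8 → no match.
- t1[2] uid=8 → no match.
- t1[3] uid=7 → 2 match(es) in t2 → 2 row(s).
- t1[4] uid=NULL → no match.
- t1[5] uid=7 → 2 match(es) in t2 → 2 row(s).
- 4 row(s) from t2 found no t1 partner → padded with NULL.
Total: 4 matched + 4 padded = 8 rows.

8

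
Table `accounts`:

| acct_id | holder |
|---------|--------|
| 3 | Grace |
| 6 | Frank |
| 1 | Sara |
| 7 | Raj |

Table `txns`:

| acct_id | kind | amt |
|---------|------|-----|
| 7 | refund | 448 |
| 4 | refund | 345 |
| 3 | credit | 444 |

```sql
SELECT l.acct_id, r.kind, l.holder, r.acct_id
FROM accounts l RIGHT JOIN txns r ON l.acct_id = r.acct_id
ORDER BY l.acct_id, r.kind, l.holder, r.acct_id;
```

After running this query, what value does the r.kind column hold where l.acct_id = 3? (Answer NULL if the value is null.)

credit

RIGHT JOIN keeps every row from `txns`; unmatched rows get NULL for `accounts`'s columns.
Matching on l.acct_id = r.acct_id.
Matched pairs: 2; unmatched r rows kept: 1.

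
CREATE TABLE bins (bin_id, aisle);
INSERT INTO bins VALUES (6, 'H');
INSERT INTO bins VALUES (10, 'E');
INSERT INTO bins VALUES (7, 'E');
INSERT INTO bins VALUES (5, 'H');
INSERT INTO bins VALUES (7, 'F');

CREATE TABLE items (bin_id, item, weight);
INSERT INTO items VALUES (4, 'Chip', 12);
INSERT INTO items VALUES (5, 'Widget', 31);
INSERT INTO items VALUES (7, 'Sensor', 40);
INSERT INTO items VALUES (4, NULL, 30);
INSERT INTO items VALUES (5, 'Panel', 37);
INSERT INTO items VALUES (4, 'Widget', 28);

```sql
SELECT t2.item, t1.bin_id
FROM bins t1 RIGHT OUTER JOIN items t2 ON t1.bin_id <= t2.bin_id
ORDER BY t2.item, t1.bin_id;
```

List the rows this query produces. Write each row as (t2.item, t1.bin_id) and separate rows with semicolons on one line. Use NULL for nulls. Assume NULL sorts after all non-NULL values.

RIGHT JOIN keeps every row from `items`; unmatched rows get NULL for `bins`'s columns.
Matching on t1.bin_id <= t2.bin_id.
Matched pairs: 6; unmatched t2 rows kept: 3.

(Chip, NULL); (Panel, 5); (Sensor, 5); (Sensor, 6); (Sensor, 7); (Sensor, 7); (Widget, 5); (Widget, NULL); (NULL, NULL)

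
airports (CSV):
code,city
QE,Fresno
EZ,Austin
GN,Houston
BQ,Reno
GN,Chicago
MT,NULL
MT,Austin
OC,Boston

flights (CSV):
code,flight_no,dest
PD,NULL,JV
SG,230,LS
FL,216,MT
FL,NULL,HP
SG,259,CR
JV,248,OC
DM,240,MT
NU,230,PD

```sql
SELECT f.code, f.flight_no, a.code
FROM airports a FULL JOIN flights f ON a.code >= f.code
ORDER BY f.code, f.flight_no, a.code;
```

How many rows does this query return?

FULL OUTER JOIN keeps every row from both sides; unmatched rows get NULL for the other side's columns.
Matching on a.code >= f.code.
Matched pairs: 26; unmatched a rows kept: 1; unmatched f rows kept: 2.
Total: 26 matched + 3 padded = 29 rows.

29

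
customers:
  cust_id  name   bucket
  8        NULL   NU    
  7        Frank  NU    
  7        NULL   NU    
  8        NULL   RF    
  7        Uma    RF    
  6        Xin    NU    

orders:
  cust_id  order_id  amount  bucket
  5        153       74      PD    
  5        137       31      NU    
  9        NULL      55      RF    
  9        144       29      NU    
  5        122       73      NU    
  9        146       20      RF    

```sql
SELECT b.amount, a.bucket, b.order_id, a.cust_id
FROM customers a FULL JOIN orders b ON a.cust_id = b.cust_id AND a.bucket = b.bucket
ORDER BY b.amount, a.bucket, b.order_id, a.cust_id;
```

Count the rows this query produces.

12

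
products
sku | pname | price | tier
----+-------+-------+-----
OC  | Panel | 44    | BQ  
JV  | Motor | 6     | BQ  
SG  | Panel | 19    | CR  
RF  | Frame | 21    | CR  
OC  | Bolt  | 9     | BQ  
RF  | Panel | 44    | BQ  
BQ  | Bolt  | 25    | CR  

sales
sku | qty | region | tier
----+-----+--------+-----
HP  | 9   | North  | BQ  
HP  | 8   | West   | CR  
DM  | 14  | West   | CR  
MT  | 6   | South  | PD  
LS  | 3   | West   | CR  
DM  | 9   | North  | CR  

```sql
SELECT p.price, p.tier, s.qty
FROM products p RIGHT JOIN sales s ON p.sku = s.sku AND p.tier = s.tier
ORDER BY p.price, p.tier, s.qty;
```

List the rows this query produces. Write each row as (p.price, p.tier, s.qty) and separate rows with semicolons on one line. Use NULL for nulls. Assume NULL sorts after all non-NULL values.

(NULL, NULL, 3); (NULL, NULL, 6); (NULL, NULL, 8); (NULL, NULL, 9); (NULL, NULL, 9); (NULL, NULL, 14)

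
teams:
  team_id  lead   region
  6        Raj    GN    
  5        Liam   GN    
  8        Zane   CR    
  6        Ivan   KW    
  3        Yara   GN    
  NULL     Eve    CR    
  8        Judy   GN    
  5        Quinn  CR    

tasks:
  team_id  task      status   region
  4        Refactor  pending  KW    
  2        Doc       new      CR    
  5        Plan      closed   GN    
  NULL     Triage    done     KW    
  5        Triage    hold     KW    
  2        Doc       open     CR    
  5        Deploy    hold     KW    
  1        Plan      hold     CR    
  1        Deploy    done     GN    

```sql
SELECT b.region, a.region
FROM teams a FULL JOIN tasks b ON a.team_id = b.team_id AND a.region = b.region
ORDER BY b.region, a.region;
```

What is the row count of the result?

16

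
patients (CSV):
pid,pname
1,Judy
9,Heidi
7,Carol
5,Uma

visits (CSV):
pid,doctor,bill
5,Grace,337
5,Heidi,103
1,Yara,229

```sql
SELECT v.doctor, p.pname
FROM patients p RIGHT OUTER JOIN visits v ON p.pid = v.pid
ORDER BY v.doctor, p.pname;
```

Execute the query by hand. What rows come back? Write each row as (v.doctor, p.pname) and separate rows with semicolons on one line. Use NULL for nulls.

(Grace, Uma); (Heidi, Uma); (Yara, Judy)

RIGHT JOIN keeps every row from `visits`; unmatched rows get NULL for `patients`'s columns.
Matching on p.pid = v.pid.
- p row (pid=1): matches 1 v row(s) → 1 output row(s).
- p row (pid=9): no match.
- p row (pid=7): no match.
- p row (pid=5): matches 2 v row(s) → 2 output row(s).
- every v row matched at least one p row.
After projecting and ordering:
v.doctor | p.pname
Grace | Uma
Heidi | Uma
Yara | Judy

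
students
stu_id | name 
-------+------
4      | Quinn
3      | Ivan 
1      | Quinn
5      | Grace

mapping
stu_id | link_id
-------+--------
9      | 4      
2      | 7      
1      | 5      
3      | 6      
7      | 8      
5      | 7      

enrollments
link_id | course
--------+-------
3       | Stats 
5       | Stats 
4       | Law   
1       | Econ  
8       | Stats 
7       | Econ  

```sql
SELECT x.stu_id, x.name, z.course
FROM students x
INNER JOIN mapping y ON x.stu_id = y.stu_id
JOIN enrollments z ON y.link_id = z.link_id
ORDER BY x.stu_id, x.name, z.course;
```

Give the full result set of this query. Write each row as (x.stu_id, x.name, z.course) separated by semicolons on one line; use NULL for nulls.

(1, Quinn, Stats); (5, Grace, Econ)

Joins associate left-to-right: students INNER JOIN mapping on stu_id gives 3 intermediate row(s).
Then INNER JOIN `enrollments z` on link_id: keep only rows whose y.link_id appears in z.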